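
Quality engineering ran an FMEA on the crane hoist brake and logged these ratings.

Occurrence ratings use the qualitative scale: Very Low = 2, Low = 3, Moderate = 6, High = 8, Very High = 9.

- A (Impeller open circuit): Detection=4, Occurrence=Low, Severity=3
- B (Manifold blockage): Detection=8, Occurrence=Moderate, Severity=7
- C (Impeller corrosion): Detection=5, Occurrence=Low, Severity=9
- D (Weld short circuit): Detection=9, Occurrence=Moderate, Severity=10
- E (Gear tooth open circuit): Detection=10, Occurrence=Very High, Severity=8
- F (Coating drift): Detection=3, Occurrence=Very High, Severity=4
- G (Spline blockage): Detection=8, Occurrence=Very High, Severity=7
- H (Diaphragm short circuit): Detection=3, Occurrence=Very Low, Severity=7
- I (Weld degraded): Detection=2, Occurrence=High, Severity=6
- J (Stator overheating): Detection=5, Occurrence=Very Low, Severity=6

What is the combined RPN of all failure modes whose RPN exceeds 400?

1764

RPN = Severity × Occurrence × Detection:
  A: 3 × 3 × 4 = 36
  B: 7 × 6 × 8 = 336
  C: 9 × 3 × 5 = 135
  D: 10 × 6 × 9 = 540
  E: 8 × 9 × 10 = 720
  F: 4 × 9 × 3 = 108
  G: 7 × 9 × 8 = 504
  H: 7 × 2 × 3 = 42
  I: 6 × 8 × 2 = 96
  J: 6 × 2 × 5 = 60
RPN > 400: D (540), E (720), G (504).
Sum: 540 + 720 + 504 = 1764.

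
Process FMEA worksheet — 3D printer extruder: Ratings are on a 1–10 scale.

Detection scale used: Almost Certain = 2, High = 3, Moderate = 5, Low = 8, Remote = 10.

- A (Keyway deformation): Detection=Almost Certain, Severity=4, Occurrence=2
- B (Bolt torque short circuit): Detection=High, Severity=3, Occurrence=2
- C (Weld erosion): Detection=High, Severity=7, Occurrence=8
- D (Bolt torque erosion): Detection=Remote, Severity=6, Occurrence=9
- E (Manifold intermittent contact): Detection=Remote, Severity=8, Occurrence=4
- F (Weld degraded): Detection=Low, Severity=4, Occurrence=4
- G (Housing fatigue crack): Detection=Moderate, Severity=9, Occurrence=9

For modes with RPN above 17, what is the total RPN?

1579

RPN = Severity × Occurrence × Detection:
  A: 4 × 2 × 2 = 16
  B: 3 × 2 × 3 = 18
  C: 7 × 8 × 3 = 168
  D: 6 × 9 × 10 = 540
  E: 8 × 4 × 10 = 320
  F: 4 × 4 × 8 = 128
  G: 9 × 9 × 5 = 405
RPN > 17: B (18), C (168), D (540), E (320), F (128), G (405).
Sum: 18 + 168 + 540 + 320 + 128 + 405 = 1579.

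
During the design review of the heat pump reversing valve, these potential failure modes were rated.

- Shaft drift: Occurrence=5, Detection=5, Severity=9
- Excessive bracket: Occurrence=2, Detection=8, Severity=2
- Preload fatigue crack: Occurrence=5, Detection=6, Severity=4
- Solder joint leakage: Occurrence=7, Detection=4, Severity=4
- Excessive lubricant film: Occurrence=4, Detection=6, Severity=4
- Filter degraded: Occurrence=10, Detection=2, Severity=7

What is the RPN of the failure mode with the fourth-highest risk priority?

RPN = Severity × Occurrence × Detection:
  Shaft drift: 9 × 5 × 5 = 225
  Excessive bracket: 2 × 2 × 8 = 32
  Preload fatigue crack: 4 × 5 × 6 = 120
  Solder joint leakage: 4 × 7 × 4 = 112
  Excessive lubricant film: 4 × 4 × 6 = 96
  Filter degraded: 7 × 10 × 2 = 140
Sorted descending: 225, 140, 120, 112, 96, 32.
The fourth-highest RPN is 112 (Solder joint leakage).

112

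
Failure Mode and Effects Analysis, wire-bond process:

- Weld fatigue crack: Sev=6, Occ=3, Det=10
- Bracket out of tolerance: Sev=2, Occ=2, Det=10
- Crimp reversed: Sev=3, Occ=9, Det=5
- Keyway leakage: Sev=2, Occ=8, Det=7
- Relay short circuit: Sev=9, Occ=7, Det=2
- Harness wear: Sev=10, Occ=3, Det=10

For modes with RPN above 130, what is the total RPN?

615

RPN = Severity × Occurrence × Detection:
  Weld fatigue crack: 6 × 3 × 10 = 180
  Bracket out of tolerance: 2 × 2 × 10 = 40
  Crimp reversed: 3 × 9 × 5 = 135
  Keyway leakage: 2 × 8 × 7 = 112
  Relay short circuit: 9 × 7 × 2 = 126
  Harness wear: 10 × 3 × 10 = 300
RPN > 130: Weld fatigue crack (180), Crimp reversed (135), Harness wear (300).
Sum: 180 + 135 + 300 = 615.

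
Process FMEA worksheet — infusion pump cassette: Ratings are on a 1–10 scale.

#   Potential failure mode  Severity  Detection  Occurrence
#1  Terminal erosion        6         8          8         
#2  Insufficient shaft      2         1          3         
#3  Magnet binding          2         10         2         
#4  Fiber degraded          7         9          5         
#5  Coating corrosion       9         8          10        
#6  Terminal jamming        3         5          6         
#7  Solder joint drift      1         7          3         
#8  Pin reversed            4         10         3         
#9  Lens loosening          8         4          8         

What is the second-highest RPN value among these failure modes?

384

RPN = Severity × Occurrence × Detection:
  #1: 6 × 8 × 8 = 384
  #2: 2 × 3 × 1 = 6
  #3: 2 × 2 × 10 = 40
  #4: 7 × 5 × 9 = 315
  #5: 9 × 10 × 8 = 720
  #6: 3 × 6 × 5 = 90
  #7: 1 × 3 × 7 = 21
  #8: 4 × 3 × 10 = 120
  #9: 8 × 8 × 4 = 256
Sorted descending: 720, 384, 315, 256, 120, 90, 40, 21, 6.
The second-highest RPN is 384 (#1).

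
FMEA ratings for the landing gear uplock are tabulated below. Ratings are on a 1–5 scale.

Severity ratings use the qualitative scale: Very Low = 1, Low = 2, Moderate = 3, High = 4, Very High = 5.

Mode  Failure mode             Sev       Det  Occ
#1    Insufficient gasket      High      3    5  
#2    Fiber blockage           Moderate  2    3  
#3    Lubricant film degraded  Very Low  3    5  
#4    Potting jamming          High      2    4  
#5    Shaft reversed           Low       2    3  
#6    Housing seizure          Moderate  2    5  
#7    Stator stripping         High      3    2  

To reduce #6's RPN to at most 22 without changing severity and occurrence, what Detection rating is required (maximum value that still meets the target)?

#6: S=3, O=5, D=2 → current RPN = 30.
Fixed product = 15. Need 15 × D ≤ 22, so D ≤ 22/15 = 1.47.
Maximum integer Detection rating = 1 (gives RPN 15; D=2 would give 30 > 22).

1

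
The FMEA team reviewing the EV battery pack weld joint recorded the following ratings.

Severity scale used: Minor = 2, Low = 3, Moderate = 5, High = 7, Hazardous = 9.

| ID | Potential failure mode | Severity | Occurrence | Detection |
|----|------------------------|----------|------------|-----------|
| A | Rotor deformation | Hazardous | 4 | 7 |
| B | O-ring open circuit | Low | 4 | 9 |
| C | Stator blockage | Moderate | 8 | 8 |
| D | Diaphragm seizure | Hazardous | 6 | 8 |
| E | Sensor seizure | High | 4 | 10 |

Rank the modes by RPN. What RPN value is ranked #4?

252

RPN = Severity × Occurrence × Detection:
  A: 9 × 4 × 7 = 252
  B: 3 × 4 × 9 = 108
  C: 5 × 8 × 8 = 320
  D: 9 × 6 × 8 = 432
  E: 7 × 4 × 10 = 280
Sorted descending: 432, 320, 280, 252, 108.
The fourth-highest RPN is 252 (A).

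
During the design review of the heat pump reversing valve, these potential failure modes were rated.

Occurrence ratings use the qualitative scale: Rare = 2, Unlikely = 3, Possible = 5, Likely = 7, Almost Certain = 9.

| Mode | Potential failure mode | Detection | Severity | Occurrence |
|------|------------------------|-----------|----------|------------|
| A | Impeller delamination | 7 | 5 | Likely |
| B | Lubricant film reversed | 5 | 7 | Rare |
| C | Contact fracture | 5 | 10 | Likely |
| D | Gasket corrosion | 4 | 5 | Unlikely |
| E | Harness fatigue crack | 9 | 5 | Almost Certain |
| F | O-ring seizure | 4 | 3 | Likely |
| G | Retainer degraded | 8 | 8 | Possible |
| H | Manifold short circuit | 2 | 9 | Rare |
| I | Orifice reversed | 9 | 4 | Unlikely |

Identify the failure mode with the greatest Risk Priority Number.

E

RPN = Severity × Occurrence × Detection:
  A: 5 × 7 × 7 = 245
  B: 7 × 2 × 5 = 70
  C: 10 × 7 × 5 = 350
  D: 5 × 3 × 4 = 60
  E: 5 × 9 × 9 = 405
  F: 3 × 7 × 4 = 84
  G: 8 × 5 × 8 = 320
  H: 9 × 2 × 2 = 36
  I: 4 × 3 × 9 = 108
Highest RPN is 405 → E.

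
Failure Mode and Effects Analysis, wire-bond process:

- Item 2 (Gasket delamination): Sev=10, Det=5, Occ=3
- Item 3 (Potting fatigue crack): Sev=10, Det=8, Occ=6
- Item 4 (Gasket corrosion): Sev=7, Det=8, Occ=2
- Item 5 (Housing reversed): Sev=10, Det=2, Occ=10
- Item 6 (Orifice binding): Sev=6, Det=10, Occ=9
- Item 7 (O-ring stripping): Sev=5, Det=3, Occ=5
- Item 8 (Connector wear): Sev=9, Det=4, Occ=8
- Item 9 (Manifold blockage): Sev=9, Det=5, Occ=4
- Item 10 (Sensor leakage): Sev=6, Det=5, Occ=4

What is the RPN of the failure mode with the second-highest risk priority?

480

RPN = Severity × Occurrence × Detection:
  Item 2: 10 × 3 × 5 = 150
  Item 3: 10 × 6 × 8 = 480
  Item 4: 7 × 2 × 8 = 112
  Item 5: 10 × 10 × 2 = 200
  Item 6: 6 × 9 × 10 = 540
  Item 7: 5 × 5 × 3 = 75
  Item 8: 9 × 8 × 4 = 288
  Item 9: 9 × 4 × 5 = 180
  Item 10: 6 × 4 × 5 = 120
Sorted descending: 540, 480, 288, 200, 180, 150, 120, 112, 75.
The second-highest RPN is 480 (Item 3).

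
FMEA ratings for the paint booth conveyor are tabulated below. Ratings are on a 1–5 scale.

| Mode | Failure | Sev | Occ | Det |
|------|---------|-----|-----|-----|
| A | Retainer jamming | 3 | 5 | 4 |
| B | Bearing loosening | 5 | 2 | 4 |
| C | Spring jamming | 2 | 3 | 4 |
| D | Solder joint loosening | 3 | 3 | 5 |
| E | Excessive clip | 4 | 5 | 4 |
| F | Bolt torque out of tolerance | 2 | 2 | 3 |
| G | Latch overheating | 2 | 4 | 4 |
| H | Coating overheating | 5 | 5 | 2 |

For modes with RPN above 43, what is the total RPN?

RPN = Severity × Occurrence × Detection:
  A: 3 × 5 × 4 = 60
  B: 5 × 2 × 4 = 40
  C: 2 × 3 × 4 = 24
  D: 3 × 3 × 5 = 45
  E: 4 × 5 × 4 = 80
  F: 2 × 2 × 3 = 12
  G: 2 × 4 × 4 = 32
  H: 5 × 5 × 2 = 50
RPN > 43: A (60), D (45), E (80), H (50).
Sum: 60 + 45 + 80 + 50 = 235.

235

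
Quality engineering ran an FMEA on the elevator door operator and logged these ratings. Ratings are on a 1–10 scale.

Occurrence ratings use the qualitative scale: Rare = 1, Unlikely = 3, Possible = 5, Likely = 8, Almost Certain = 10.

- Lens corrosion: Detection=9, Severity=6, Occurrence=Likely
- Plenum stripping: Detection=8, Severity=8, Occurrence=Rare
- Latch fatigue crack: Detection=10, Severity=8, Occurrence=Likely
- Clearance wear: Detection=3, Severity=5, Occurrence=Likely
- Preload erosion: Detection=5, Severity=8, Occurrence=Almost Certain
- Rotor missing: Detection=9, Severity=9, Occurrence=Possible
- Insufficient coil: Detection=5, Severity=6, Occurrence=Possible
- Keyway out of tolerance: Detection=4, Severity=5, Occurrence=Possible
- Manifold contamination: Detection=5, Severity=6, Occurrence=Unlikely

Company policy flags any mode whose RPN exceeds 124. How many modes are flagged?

RPN = Severity × Occurrence × Detection:
  Lens corrosion: 6 × 8 × 9 = 432
  Plenum stripping: 8 × 1 × 8 = 64
  Latch fatigue crack: 8 × 8 × 10 = 640
  Clearance wear: 5 × 8 × 3 = 120
  Preload erosion: 8 × 10 × 5 = 400
  Rotor missing: 9 × 5 × 9 = 405
  Insufficient coil: 6 × 5 × 5 = 150
  Keyway out of tolerance: 5 × 5 × 4 = 100
  Manifold contamination: 6 × 3 × 5 = 90
Modes with RPN > 124: Lens corrosion (432), Latch fatigue crack (640), Preload erosion (400), Rotor missing (405), Insufficient coil (150) → 5.

5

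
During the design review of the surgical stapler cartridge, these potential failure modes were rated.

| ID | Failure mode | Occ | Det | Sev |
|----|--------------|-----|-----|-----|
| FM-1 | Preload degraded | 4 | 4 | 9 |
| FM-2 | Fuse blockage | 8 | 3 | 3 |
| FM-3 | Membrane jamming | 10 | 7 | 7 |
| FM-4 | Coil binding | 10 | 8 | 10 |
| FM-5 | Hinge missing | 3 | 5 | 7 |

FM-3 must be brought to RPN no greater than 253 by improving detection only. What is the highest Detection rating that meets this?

3

FM-3: S=7, O=10, D=7 → current RPN = 490.
Fixed product = 70. Need 70 × D ≤ 253, so D ≤ 253/70 = 3.61.
Maximum integer Detection rating = 3 (gives RPN 210; D=4 would give 280 > 253).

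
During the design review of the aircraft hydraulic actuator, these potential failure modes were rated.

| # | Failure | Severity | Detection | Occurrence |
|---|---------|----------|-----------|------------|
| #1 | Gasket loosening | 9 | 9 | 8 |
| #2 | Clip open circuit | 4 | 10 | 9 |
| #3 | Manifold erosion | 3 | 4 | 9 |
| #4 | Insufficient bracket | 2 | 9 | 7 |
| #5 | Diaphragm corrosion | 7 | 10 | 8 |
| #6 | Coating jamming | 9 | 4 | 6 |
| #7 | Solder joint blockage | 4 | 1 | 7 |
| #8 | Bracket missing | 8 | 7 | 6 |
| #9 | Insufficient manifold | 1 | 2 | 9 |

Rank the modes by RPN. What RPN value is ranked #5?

RPN = Severity × Occurrence × Detection:
  #1: 9 × 8 × 9 = 648
  #2: 4 × 9 × 10 = 360
  #3: 3 × 9 × 4 = 108
  #4: 2 × 7 × 9 = 126
  #5: 7 × 8 × 10 = 560
  #6: 9 × 6 × 4 = 216
  #7: 4 × 7 × 1 = 28
  #8: 8 × 6 × 7 = 336
  #9: 1 × 9 × 2 = 18
Sorted descending: 648, 560, 360, 336, 216, 126, 108, 28, 18.
The fifth-highest RPN is 216 (#6).

216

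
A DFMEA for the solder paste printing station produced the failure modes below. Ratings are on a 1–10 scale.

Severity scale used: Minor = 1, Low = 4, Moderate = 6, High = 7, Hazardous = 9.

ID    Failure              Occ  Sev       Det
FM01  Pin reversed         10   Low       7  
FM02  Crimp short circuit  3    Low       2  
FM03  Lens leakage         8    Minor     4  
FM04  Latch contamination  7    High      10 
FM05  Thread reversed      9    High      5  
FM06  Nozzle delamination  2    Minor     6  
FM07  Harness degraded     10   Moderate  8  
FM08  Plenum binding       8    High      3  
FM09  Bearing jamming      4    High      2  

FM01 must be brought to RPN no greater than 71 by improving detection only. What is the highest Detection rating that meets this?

FM01: S=4, O=10, D=7 → current RPN = 280.
Fixed product = 40. Need 40 × D ≤ 71, so D ≤ 71/40 = 1.77.
Maximum integer Detection rating = 1 (gives RPN 40; D=2 would give 80 > 71).

1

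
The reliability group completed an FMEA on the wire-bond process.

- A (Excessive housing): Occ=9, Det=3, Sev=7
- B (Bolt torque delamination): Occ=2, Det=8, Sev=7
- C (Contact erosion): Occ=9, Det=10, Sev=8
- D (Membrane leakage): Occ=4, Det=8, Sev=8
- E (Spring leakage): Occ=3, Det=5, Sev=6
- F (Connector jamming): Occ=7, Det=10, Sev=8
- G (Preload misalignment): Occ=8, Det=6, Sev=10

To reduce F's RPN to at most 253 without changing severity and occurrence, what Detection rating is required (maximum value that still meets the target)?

4

F: S=8, O=7, D=10 → current RPN = 560.
Fixed product = 56. Need 56 × D ≤ 253, so D ≤ 253/56 = 4.52.
Maximum integer Detection rating = 4 (gives RPN 224; D=5 would give 280 > 253).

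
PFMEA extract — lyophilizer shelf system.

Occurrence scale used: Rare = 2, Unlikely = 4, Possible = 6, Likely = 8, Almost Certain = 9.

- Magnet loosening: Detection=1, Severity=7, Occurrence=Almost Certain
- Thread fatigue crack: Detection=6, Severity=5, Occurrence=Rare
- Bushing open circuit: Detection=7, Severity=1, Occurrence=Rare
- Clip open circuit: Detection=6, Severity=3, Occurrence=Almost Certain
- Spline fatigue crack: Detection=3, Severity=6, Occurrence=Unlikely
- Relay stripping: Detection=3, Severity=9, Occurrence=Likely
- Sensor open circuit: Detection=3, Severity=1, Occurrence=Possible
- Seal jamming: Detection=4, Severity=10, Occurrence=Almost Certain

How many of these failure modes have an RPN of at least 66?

RPN = Severity × Occurrence × Detection:
  Magnet loosening: 7 × 9 × 1 = 63
  Thread fatigue crack: 5 × 2 × 6 = 60
  Bushing open circuit: 1 × 2 × 7 = 14
  Clip open circuit: 3 × 9 × 6 = 162
  Spline fatigue crack: 6 × 4 × 3 = 72
  Relay stripping: 9 × 8 × 3 = 216
  Sensor open circuit: 1 × 6 × 3 = 18
  Seal jamming: 10 × 9 × 4 = 360
Modes with RPN ≥ 66: Clip open circuit (162), Spline fatigue crack (72), Relay stripping (216), Seal jamming (360) → 4.

4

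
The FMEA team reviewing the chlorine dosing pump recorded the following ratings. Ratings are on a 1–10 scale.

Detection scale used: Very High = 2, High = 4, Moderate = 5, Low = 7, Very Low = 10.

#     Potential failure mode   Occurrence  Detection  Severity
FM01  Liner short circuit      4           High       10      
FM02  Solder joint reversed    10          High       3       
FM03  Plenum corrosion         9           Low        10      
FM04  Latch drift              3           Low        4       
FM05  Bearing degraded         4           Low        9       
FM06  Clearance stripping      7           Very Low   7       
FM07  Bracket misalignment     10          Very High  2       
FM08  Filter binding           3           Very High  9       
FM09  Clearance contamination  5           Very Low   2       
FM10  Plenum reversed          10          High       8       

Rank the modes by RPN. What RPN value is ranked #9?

54

RPN = Severity × Occurrence × Detection:
  FM01: 10 × 4 × 4 = 160
  FM02: 3 × 10 × 4 = 120
  FM03: 10 × 9 × 7 = 630
  FM04: 4 × 3 × 7 = 84
  FM05: 9 × 4 × 7 = 252
  FM06: 7 × 7 × 10 = 490
  FM07: 2 × 10 × 2 = 40
  FM08: 9 × 3 × 2 = 54
  FM09: 2 × 5 × 10 = 100
  FM10: 8 × 10 × 4 = 320
Sorted descending: 630, 490, 320, 252, 160, 120, 100, 84, 54, 40.
The 9th-highest RPN is 54 (FM08).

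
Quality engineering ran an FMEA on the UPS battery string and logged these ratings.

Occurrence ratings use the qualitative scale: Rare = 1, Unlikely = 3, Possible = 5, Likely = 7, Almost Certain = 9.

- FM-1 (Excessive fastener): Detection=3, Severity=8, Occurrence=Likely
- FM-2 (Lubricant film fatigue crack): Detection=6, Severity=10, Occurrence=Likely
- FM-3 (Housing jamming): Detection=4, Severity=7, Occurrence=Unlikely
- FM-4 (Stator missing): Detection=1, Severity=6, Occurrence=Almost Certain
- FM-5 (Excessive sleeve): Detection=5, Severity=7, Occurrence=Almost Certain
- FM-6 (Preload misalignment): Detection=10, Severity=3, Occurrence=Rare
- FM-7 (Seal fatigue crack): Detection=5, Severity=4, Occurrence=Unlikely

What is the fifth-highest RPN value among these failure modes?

RPN = Severity × Occurrence × Detection:
  FM-1: 8 × 7 × 3 = 168
  FM-2: 10 × 7 × 6 = 420
  FM-3: 7 × 3 × 4 = 84
  FM-4: 6 × 9 × 1 = 54
  FM-5: 7 × 9 × 5 = 315
  FM-6: 3 × 1 × 10 = 30
  FM-7: 4 × 3 × 5 = 60
Sorted descending: 420, 315, 168, 84, 60, 54, 30.
The fifth-highest RPN is 60 (FM-7).

60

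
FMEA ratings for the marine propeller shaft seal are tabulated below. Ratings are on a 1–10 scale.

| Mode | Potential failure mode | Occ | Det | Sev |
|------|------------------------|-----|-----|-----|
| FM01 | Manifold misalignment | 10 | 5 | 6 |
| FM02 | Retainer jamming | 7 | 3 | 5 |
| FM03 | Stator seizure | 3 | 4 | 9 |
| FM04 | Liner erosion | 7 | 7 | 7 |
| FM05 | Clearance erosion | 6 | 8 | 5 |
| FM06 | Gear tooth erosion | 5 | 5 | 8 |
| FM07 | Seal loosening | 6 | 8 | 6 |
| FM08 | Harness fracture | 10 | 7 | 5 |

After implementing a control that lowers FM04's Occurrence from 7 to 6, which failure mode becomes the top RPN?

RPN = Severity × Occurrence × Detection:
  FM01: 6 × 10 × 5 = 300
  FM02: 5 × 7 × 3 = 105
  FM03: 9 × 3 × 4 = 108
  FM04: 7 × 7 × 7 = 343
  FM05: 5 × 6 × 8 = 240
  FM06: 8 × 5 × 5 = 200
  FM07: 6 × 6 × 8 = 288
  FM08: 5 × 10 × 7 = 350
After action: FM04 → 7 × 6 × 7 = 294.
Revised RPNs: FM08=350, FM01=300, FM04=294, FM07=288, FM05=240, FM06=200, FM03=108, FM02=105.
Highest is now FM08 (350).

FM08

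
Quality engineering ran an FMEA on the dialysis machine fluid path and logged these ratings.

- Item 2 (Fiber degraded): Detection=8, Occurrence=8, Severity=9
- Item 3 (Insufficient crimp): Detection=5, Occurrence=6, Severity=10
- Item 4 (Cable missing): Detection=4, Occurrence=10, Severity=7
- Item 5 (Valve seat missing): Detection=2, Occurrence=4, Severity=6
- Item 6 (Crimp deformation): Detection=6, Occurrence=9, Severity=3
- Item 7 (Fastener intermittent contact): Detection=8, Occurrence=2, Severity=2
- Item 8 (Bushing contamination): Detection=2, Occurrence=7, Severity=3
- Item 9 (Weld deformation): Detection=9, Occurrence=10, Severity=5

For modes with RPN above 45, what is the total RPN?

1816

RPN = Severity × Occurrence × Detection:
  Item 2: 9 × 8 × 8 = 576
  Item 3: 10 × 6 × 5 = 300
  Item 4: 7 × 10 × 4 = 280
  Item 5: 6 × 4 × 2 = 48
  Item 6: 3 × 9 × 6 = 162
  Item 7: 2 × 2 × 8 = 32
  Item 8: 3 × 7 × 2 = 42
  Item 9: 5 × 10 × 9 = 450
RPN > 45: Item 2 (576), Item 3 (300), Item 4 (280), Item 5 (48), Item 6 (162), Item 9 (450).
Sum: 576 + 300 + 280 + 48 + 162 + 450 = 1816.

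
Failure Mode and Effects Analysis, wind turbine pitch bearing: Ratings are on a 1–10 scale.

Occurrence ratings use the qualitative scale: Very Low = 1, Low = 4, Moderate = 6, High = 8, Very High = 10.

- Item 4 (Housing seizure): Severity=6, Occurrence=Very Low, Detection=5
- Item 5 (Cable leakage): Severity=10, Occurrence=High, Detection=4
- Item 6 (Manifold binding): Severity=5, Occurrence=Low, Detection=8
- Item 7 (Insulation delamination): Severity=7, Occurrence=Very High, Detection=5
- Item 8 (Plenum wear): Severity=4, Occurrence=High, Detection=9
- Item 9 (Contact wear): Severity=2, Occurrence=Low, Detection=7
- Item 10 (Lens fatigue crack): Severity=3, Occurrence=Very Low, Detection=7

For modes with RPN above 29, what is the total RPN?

1204

RPN = Severity × Occurrence × Detection:
  Item 4: 6 × 1 × 5 = 30
  Item 5: 10 × 8 × 4 = 320
  Item 6: 5 × 4 × 8 = 160
  Item 7: 7 × 10 × 5 = 350
  Item 8: 4 × 8 × 9 = 288
  Item 9: 2 × 4 × 7 = 56
  Item 10: 3 × 1 × 7 = 21
RPN > 29: Item 4 (30), Item 5 (320), Item 6 (160), Item 7 (350), Item 8 (288), Item 9 (56).
Sum: 30 + 320 + 160 + 350 + 288 + 56 = 1204.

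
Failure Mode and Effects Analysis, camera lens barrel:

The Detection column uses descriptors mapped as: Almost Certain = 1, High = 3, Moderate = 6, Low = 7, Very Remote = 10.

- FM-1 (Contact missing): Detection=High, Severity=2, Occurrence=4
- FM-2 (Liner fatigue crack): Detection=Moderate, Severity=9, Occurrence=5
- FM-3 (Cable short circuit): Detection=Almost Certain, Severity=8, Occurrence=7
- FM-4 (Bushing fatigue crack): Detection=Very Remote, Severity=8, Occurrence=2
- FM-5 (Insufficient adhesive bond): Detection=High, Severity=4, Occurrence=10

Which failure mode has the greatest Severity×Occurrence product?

FM-3

Criticality = Severity × Occurrence:
  FM-1: 2 × 4 = 8
  FM-2: 9 × 5 = 45
  FM-3: 8 × 7 = 56
  FM-4: 8 × 2 = 16
  FM-5: 4 × 10 = 40
Highest criticality is 56 → FM-3.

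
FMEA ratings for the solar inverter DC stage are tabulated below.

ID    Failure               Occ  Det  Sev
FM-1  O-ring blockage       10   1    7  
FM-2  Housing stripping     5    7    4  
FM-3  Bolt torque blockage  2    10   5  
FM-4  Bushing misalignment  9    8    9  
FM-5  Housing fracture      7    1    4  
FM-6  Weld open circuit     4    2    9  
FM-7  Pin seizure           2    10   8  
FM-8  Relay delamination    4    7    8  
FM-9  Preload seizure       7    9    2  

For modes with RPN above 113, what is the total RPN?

1298

RPN = Severity × Occurrence × Detection:
  FM-1: 7 × 10 × 1 = 70
  FM-2: 4 × 5 × 7 = 140
  FM-3: 5 × 2 × 10 = 100
  FM-4: 9 × 9 × 8 = 648
  FM-5: 4 × 7 × 1 = 28
  FM-6: 9 × 4 × 2 = 72
  FM-7: 8 × 2 × 10 = 160
  FM-8: 8 × 4 × 7 = 224
  FM-9: 2 × 7 × 9 = 126
RPN > 113: FM-2 (140), FM-4 (648), FM-7 (160), FM-8 (224), FM-9 (126).
Sum: 140 + 648 + 160 + 224 + 126 = 1298.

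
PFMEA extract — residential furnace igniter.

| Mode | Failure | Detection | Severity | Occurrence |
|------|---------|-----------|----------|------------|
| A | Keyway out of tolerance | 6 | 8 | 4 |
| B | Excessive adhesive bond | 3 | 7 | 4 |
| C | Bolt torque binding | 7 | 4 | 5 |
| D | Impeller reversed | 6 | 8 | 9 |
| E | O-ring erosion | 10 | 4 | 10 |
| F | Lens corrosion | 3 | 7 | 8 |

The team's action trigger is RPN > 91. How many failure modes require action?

RPN = Severity × Occurrence × Detection:
  A: 8 × 4 × 6 = 192
  B: 7 × 4 × 3 = 84
  C: 4 × 5 × 7 = 140
  D: 8 × 9 × 6 = 432
  E: 4 × 10 × 10 = 400
  F: 7 × 8 × 3 = 168
Modes with RPN > 91: A (192), C (140), D (432), E (400), F (168) → 5.

5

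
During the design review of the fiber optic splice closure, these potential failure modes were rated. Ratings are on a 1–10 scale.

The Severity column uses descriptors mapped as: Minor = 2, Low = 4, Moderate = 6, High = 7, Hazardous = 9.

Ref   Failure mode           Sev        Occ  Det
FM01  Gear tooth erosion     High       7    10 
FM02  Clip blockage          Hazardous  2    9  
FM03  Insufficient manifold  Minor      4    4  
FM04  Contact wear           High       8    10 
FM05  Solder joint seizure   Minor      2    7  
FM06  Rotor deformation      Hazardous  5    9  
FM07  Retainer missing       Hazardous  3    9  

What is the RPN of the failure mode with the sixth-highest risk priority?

RPN = Severity × Occurrence × Detection:
  FM01: 7 × 7 × 10 = 490
  FM02: 9 × 2 × 9 = 162
  FM03: 2 × 4 × 4 = 32
  FM04: 7 × 8 × 10 = 560
  FM05: 2 × 2 × 7 = 28
  FM06: 9 × 5 × 9 = 405
  FM07: 9 × 3 × 9 = 243
Sorted descending: 560, 490, 405, 243, 162, 32, 28.
The sixth-highest RPN is 32 (FM03).

32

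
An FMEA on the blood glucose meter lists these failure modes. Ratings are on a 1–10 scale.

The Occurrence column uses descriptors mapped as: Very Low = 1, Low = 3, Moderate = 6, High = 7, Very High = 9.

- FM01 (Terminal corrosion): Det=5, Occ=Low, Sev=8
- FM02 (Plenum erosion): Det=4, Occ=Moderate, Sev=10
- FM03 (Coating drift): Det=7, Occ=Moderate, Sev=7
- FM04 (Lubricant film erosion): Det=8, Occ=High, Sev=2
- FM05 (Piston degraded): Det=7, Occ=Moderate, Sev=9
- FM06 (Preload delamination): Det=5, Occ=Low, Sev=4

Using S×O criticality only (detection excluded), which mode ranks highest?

FM02

Criticality = Severity × Occurrence:
  FM01: 8 × 3 = 24
  FM02: 10 × 6 = 60
  FM03: 7 × 6 = 42
  FM04: 2 × 7 = 14
  FM05: 9 × 6 = 54
  FM06: 4 × 3 = 12
Highest criticality is 60 → FM02.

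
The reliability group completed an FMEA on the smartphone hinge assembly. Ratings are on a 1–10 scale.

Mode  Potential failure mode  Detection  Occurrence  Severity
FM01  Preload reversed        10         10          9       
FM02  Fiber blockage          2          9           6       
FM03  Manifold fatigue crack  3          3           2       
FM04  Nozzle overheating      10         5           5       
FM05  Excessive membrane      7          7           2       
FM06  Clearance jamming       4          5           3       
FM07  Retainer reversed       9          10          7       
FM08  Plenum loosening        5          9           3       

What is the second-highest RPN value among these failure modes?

RPN = Severity × Occurrence × Detection:
  FM01: 9 × 10 × 10 = 900
  FM02: 6 × 9 × 2 = 108
  FM03: 2 × 3 × 3 = 18
  FM04: 5 × 5 × 10 = 250
  FM05: 2 × 7 × 7 = 98
  FM06: 3 × 5 × 4 = 60
  FM07: 7 × 10 × 9 = 630
  FM08: 3 × 9 × 5 = 135
Sorted descending: 900, 630, 250, 135, 108, 98, 60, 18.
The second-highest RPN is 630 (FM07).

630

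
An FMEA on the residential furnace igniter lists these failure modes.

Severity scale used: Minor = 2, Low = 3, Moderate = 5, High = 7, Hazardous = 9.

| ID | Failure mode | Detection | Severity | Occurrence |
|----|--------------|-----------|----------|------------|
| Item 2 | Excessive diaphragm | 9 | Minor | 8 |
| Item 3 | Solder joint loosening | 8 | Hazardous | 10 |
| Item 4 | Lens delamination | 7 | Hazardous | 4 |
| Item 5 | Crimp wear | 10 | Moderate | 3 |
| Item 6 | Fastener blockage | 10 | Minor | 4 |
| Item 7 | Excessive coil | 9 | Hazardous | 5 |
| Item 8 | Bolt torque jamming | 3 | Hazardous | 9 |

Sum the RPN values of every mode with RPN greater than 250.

1377

RPN = Severity × Occurrence × Detection:
  Item 2: 2 × 8 × 9 = 144
  Item 3: 9 × 10 × 8 = 720
  Item 4: 9 × 4 × 7 = 252
  Item 5: 5 × 3 × 10 = 150
  Item 6: 2 × 4 × 10 = 80
  Item 7: 9 × 5 × 9 = 405
  Item 8: 9 × 9 × 3 = 243
RPN > 250: Item 3 (720), Item 4 (252), Item 7 (405).
Sum: 720 + 252 + 405 = 1377.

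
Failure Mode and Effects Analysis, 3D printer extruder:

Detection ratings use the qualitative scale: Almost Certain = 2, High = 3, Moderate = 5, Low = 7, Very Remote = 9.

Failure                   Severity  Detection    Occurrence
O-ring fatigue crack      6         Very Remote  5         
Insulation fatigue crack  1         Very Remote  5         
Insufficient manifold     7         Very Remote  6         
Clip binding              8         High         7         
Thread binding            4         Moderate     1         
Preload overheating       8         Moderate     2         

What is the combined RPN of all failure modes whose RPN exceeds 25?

941

RPN = Severity × Occurrence × Detection:
  O-ring fatigue crack: 6 × 5 × 9 = 270
  Insulation fatigue crack: 1 × 5 × 9 = 45
  Insufficient manifold: 7 × 6 × 9 = 378
  Clip binding: 8 × 7 × 3 = 168
  Thread binding: 4 × 1 × 5 = 20
  Preload overheating: 8 × 2 × 5 = 80
RPN > 25: O-ring fatigue crack (270), Insulation fatigue crack (45), Insufficient manifold (378), Clip binding (168), Preload overheating (80).
Sum: 270 + 45 + 378 + 168 + 80 = 941.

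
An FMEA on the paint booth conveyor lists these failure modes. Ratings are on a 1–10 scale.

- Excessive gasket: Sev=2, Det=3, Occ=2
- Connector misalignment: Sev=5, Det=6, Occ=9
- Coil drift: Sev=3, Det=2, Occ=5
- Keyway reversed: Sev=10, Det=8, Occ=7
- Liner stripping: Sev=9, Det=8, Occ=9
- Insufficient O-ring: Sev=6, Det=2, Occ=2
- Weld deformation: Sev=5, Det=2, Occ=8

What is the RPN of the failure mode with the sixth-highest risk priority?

24

RPN = Severity × Occurrence × Detection:
  Excessive gasket: 2 × 2 × 3 = 12
  Connector misalignment: 5 × 9 × 6 = 270
  Coil drift: 3 × 5 × 2 = 30
  Keyway reversed: 10 × 7 × 8 = 560
  Liner stripping: 9 × 9 × 8 = 648
  Insufficient O-ring: 6 × 2 × 2 = 24
  Weld deformation: 5 × 8 × 2 = 80
Sorted descending: 648, 560, 270, 80, 30, 24, 12.
The sixth-highest RPN is 24 (Insufficient O-ring).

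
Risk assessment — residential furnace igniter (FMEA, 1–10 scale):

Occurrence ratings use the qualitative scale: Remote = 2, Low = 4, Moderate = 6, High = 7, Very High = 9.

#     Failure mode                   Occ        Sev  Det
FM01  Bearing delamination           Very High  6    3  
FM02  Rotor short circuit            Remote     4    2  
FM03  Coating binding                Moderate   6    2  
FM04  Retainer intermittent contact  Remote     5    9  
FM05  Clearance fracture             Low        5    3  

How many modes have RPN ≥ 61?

3

RPN = Severity × Occurrence × Detection:
  FM01: 6 × 9 × 3 = 162
  FM02: 4 × 2 × 2 = 16
  FM03: 6 × 6 × 2 = 72
  FM04: 5 × 2 × 9 = 90
  FM05: 5 × 4 × 3 = 60
Modes with RPN ≥ 61: FM01 (162), FM03 (72), FM04 (90) → 3.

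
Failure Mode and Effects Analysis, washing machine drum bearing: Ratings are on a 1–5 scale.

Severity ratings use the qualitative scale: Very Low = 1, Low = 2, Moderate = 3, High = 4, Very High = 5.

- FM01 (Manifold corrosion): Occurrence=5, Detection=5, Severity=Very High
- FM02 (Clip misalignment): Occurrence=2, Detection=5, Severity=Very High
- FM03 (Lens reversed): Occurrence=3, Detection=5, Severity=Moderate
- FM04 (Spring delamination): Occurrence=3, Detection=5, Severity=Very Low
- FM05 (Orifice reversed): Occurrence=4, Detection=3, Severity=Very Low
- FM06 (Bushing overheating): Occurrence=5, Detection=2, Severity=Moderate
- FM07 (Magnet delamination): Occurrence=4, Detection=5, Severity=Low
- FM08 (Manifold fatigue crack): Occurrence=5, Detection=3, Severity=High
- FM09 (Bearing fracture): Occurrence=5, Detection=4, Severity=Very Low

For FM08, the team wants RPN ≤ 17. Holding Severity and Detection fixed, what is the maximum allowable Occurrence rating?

1

FM08: S=4, O=5, D=3 → current RPN = 60.
Fixed product = 12. Need 12 × O ≤ 17, so O ≤ 17/12 = 1.42.
Maximum integer Occurrence rating = 1 (gives RPN 12; O=2 would give 24 > 17).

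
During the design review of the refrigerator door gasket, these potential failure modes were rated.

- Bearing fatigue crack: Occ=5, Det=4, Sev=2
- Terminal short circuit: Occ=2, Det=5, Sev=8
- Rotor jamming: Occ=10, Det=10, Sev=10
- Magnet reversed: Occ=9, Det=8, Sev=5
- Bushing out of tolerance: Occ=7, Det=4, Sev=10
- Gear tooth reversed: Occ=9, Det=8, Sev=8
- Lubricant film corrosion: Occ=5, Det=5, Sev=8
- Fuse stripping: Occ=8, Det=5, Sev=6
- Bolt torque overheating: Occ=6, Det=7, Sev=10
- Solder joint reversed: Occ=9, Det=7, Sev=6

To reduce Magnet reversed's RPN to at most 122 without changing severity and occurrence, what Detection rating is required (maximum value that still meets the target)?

2

Magnet reversed: S=5, O=9, D=8 → current RPN = 360.
Fixed product = 45. Need 45 × D ≤ 122, so D ≤ 122/45 = 2.71.
Maximum integer Detection rating = 2 (gives RPN 90; D=3 would give 135 > 122).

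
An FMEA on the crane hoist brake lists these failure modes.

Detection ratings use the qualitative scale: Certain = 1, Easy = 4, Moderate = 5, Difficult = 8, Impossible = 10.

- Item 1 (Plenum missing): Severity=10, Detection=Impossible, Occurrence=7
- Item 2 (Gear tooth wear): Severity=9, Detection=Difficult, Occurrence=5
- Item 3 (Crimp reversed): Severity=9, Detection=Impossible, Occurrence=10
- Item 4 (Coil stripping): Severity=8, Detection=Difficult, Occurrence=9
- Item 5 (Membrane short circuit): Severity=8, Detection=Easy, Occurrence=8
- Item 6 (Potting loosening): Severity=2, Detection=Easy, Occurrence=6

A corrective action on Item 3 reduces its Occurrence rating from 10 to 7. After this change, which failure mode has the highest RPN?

Item 1

RPN = Severity × Occurrence × Detection:
  Item 1: 10 × 7 × 10 = 700
  Item 2: 9 × 5 × 8 = 360
  Item 3: 9 × 10 × 10 = 900
  Item 4: 8 × 9 × 8 = 576
  Item 5: 8 × 8 × 4 = 256
  Item 6: 2 × 6 × 4 = 48
After action: Item 3 → 9 × 7 × 10 = 630.
Revised RPNs: Item 1=700, Item 3=630, Item 4=576, Item 2=360, Item 5=256, Item 6=48.
Highest is now Item 1 (700).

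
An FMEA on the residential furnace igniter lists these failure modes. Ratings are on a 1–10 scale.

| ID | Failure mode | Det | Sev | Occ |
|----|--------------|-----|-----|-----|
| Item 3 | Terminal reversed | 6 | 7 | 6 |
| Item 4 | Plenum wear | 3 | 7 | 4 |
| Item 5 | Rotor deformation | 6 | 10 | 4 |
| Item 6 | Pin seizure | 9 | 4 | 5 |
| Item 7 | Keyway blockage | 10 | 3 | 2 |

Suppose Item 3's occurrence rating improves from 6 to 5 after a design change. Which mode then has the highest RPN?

Item 5

RPN = Severity × Occurrence × Detection:
  Item 3: 7 × 6 × 6 = 252
  Item 4: 7 × 4 × 3 = 84
  Item 5: 10 × 4 × 6 = 240
  Item 6: 4 × 5 × 9 = 180
  Item 7: 3 × 2 × 10 = 60
After action: Item 3 → 7 × 5 × 6 = 210.
Revised RPNs: Item 5=240, Item 3=210, Item 6=180, Item 4=84, Item 7=60.
Highest is now Item 5 (240).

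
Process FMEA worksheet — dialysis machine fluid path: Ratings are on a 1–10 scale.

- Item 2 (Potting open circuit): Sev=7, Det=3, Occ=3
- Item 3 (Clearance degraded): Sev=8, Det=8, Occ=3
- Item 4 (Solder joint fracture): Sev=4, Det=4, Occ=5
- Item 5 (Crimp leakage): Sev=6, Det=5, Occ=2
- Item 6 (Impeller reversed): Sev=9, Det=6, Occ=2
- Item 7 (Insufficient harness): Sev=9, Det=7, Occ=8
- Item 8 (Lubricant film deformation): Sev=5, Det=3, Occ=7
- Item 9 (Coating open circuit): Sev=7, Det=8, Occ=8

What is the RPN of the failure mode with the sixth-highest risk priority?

80

RPN = Severity × Occurrence × Detection:
  Item 2: 7 × 3 × 3 = 63
  Item 3: 8 × 3 × 8 = 192
  Item 4: 4 × 5 × 4 = 80
  Item 5: 6 × 2 × 5 = 60
  Item 6: 9 × 2 × 6 = 108
  Item 7: 9 × 8 × 7 = 504
  Item 8: 5 × 7 × 3 = 105
  Item 9: 7 × 8 × 8 = 448
Sorted descending: 504, 448, 192, 108, 105, 80, 63, 60.
The sixth-highest RPN is 80 (Item 4).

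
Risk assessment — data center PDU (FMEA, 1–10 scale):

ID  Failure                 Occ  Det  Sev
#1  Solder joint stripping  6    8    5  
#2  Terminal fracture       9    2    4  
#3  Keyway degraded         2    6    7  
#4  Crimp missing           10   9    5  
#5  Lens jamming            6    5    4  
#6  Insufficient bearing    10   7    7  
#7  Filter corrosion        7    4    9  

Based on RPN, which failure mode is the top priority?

#6

RPN = Severity × Occurrence × Detection:
  #1: 5 × 6 × 8 = 240
  #2: 4 × 9 × 2 = 72
  #3: 7 × 2 × 6 = 84
  #4: 5 × 10 × 9 = 450
  #5: 4 × 6 × 5 = 120
  #6: 7 × 10 × 7 = 490
  #7: 9 × 7 × 4 = 252
Highest RPN is 490 → #6.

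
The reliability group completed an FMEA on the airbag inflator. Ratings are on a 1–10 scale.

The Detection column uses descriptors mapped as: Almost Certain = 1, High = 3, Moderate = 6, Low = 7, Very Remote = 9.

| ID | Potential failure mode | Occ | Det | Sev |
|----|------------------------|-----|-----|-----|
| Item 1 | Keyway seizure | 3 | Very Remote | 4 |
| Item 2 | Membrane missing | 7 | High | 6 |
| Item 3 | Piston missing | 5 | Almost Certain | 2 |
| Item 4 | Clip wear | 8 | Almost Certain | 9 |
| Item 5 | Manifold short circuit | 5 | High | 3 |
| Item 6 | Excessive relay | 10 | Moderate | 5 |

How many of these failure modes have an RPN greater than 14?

5

RPN = Severity × Occurrence × Detection:
  Item 1: 4 × 3 × 9 = 108
  Item 2: 6 × 7 × 3 = 126
  Item 3: 2 × 5 × 1 = 10
  Item 4: 9 × 8 × 1 = 72
  Item 5: 3 × 5 × 3 = 45
  Item 6: 5 × 10 × 6 = 300
Modes with RPN > 14: Item 1 (108), Item 2 (126), Item 4 (72), Item 5 (45), Item 6 (300) → 5.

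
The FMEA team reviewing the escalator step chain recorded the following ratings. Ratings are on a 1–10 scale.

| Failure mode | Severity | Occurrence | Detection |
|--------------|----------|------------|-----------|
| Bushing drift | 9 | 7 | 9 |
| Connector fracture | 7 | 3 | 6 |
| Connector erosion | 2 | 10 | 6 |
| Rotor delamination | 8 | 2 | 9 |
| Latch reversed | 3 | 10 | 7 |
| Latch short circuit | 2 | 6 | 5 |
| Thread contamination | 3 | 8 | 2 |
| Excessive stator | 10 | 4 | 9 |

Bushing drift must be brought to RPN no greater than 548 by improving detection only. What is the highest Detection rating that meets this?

8

Bushing drift: S=9, O=7, D=9 → current RPN = 567.
Fixed product = 63. Need 63 × D ≤ 548, so D ≤ 548/63 = 8.70.
Maximum integer Detection rating = 8 (gives RPN 504; D=9 would give 567 > 548).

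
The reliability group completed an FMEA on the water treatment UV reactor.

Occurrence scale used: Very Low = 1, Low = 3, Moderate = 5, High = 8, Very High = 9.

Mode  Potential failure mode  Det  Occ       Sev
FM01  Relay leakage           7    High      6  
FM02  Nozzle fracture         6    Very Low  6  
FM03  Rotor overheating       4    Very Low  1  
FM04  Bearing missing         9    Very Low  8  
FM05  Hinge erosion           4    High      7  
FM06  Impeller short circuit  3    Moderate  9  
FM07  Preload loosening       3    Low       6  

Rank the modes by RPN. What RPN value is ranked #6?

RPN = Severity × Occurrence × Detection:
  FM01: 6 × 8 × 7 = 336
  FM02: 6 × 1 × 6 = 36
  FM03: 1 × 1 × 4 = 4
  FM04: 8 × 1 × 9 = 72
  FM05: 7 × 8 × 4 = 224
  FM06: 9 × 5 × 3 = 135
  FM07: 6 × 3 × 3 = 54
Sorted descending: 336, 224, 135, 72, 54, 36, 4.
The sixth-highest RPN is 36 (FM02).

36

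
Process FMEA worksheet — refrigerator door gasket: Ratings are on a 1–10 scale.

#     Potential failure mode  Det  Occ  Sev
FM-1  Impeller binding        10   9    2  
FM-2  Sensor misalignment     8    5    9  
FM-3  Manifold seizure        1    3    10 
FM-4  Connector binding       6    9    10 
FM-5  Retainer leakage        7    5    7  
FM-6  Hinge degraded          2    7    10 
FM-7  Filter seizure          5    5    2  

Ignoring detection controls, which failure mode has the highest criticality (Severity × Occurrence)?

Criticality = Severity × Occurrence:
  FM-1: 2 × 9 = 18
  FM-2: 9 × 5 = 45
  FM-3: 10 × 3 = 30
  FM-4: 10 × 9 = 90
  FM-5: 7 × 5 = 35
  FM-6: 10 × 7 = 70
  FM-7: 2 × 5 = 10
Highest criticality is 90 → FM-4.

FM-4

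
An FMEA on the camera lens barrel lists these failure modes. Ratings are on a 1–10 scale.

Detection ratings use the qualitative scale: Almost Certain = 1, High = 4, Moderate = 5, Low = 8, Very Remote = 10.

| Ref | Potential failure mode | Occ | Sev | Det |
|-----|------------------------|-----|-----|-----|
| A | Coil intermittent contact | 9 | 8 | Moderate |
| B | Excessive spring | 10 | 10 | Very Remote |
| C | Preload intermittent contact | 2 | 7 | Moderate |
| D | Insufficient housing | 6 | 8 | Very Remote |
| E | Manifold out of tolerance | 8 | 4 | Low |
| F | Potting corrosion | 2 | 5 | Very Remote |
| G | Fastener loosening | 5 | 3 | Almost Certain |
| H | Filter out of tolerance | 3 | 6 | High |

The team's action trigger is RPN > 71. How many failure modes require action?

6

RPN = Severity × Occurrence × Detection:
  A: 8 × 9 × 5 = 360
  B: 10 × 10 × 10 = 1000
  C: 7 × 2 × 5 = 70
  D: 8 × 6 × 10 = 480
  E: 4 × 8 × 8 = 256
  F: 5 × 2 × 10 = 100
  G: 3 × 5 × 1 = 15
  H: 6 × 3 × 4 = 72
Modes with RPN > 71: A (360), B (1000), D (480), E (256), F (100), H (72) → 6.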